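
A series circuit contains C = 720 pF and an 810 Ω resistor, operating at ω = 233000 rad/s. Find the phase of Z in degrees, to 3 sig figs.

X_C = 1/(ωC) = 5960 Ω
Z = 810 − j5960 Ω
|Z| = √(810² + 5960²) = 6020 Ω
∠Z = arctan(-5960/810) = -82.3°

-82.3°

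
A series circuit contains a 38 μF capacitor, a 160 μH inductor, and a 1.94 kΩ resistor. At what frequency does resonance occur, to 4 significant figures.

ω₀ = 1/√(LC) = 1/√(0.00016 × 3.8e-05) = 12820 rad/s
f₀ = ω₀/(2π) = 2.041 kHz

2.041 kHz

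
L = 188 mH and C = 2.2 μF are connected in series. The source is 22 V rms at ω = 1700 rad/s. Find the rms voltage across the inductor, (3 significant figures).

135 V

X_L = ωL = 320 Ω
X_C = 1/(ωC) = 267 Ω
Net reactance X = X_L − X_C = 52.2 Ω
Z = j52.2 Ω
|Z| = √(0² + 52.2²) = 52.2 Ω
I = V/|Z| = 421 mA
V_L = I·|Z_L| = 0.421 × 320 = 135 V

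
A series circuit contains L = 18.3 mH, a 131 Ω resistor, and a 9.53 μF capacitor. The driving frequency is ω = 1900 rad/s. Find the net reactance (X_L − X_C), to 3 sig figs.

X_L = ωL = 34.8 Ω
X_C = 1/(ωC) = 55.2 Ω
X = 34.8 − 55.2 = -20.5 Ω

-20.5 Ω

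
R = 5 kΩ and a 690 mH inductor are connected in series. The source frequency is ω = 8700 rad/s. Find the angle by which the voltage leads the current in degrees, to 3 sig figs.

X_L = ωL = 6000 Ω
Z = 5000 + j6000 Ω
|Z| = √(5000² + 6000²) = 7810 Ω
∠Z = arctan(6000/5000) = 50.2°

50.2°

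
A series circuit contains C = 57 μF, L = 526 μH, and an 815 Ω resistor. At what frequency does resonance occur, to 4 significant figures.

ω₀ = 1/√(LC) = 1/√(0.000526 × 5.7e-05) = 5775 rad/s
f₀ = ω₀/(2π) = 919.2 Hz

919.2 Hz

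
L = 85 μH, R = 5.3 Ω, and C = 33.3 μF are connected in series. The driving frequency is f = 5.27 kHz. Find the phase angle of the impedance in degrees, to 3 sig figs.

ω = 2πf = 33110 rad/s
X_L = ωL = 2.81 Ω
X_C = 1/(ωC) = 0.907 Ω
Net reactance X = X_L − X_C = 1.91 Ω
Z = 5.30 + j1.91 Ω
|Z| = √(5.30² + 1.91²) = 5.63 Ω
∠Z = arctan(1.91/5.30) = 19.8°

19.8°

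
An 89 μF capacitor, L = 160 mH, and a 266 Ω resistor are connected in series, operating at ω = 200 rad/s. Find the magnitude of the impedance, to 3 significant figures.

267 Ω

X_L = ωL = 32.0 Ω
X_C = 1/(ωC) = 56.2 Ω
Net reactance X = X_L − X_C = -24.2 Ω
Z = 266 − j24.2 Ω
|Z| = √(266² + 24.2²) = 267 Ω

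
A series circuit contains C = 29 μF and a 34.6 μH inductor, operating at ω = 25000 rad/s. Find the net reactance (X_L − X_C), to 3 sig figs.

-0.514 Ω

X_L = ωL = 0.865 Ω
X_C = 1/(ωC) = 1.38 Ω
X = 0.865 − 1.38 = -0.514 Ω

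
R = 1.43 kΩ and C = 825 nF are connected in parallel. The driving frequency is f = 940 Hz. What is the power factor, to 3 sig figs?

ω = 2πf = 5906 rad/s
X_C = 1/(ωC) = 205 Ω
Parallel: admittances add. Y = 1/R + jωC
Y = (0.000699 + j0.00487) S
|Y| = 0.00492 S → |Z| = 1/|Y| = 203 Ω, ∠Z = −∠Y = -81.8°
cos φ = cos(-81.8°) = 0.142

0.142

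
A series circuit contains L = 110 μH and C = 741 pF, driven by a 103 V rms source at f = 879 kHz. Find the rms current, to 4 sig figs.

283.6 mA

ω = 2πf = 5.523e+06 rad/s
X_L = ωL = 607.5 Ω
X_C = 1/(ωC) = 244.4 Ω
Net reactance X = X_L − X_C = 363.2 Ω
Z = j363.2 Ω
|Z| = √(0² + 363.2²) = 363.2 Ω
I = V/|Z| = 103/363.2 = 283.6 mA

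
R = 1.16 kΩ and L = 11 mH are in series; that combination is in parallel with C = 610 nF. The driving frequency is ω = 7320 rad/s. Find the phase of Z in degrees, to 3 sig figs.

X_L = ωL = 80.5 Ω
X_C = 1/(ωC) = 224 Ω
Branch 1 (R+jX_L): Z₁ = 1160 + j80.5 Ω, |Z₁| = 1160 Ω
Branch 2 (−jX_C): Z₂ = −j224 Ω
Parallel: Z = Z₁Z₂/(Z₁+Z₂), |Z| = 223 Ω, ∠Z = -79.0°

-79.0°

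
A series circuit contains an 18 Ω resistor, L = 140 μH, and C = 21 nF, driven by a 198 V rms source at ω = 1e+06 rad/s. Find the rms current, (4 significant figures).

X_L = ωL = 140.0 Ω
X_C = 1/(ωC) = 47.62 Ω
Net reactance X = X_L − X_C = 92.38 Ω
Z = 18.00 + j92.38 Ω
|Z| = √(18.00² + 92.38²) = 94.12 Ω
I = V/|Z| = 198/94.12 = 2.104 A

2.104 A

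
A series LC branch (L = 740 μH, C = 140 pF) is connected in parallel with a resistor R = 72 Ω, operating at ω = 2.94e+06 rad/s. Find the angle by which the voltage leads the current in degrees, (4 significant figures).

X_L = ωL = 2176 Ω
X_C = 1/(ωC) = 2430 Ω
Branch 1: Z₁ = R = 72.00 Ω
Branch 2 (series LC): Z₂ = j(X_L − X_C) = −j253.9 Ω
Parallel: Z = Z₁Z₂/(Z₁+Z₂), |Z| = 69.27 Ω, ∠Z = -15.83°

-15.83°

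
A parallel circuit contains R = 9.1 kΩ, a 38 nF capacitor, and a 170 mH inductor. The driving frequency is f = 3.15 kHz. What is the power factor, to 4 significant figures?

0.2348

ω = 2πf = 19790 rad/s
X_L = ωL = 3365 Ω
X_C = 1/(ωC) = 1330 Ω
Parallel: admittances add. Y = 1/R + 1/(jωL) + jωC
Y = (0.0001099 + j0.0004549) S
|Y| = 0.0004680 S → |Z| = 1/|Y| = 2137 Ω, ∠Z = −∠Y = -76.42°
cos φ = cos(-76.42°) = 0.2348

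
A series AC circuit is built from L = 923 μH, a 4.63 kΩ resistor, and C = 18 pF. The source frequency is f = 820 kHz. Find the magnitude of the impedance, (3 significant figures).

ω = 2πf = 5.152e+06 rad/s
X_L = ωL = 4760 Ω
X_C = 1/(ωC) = 10800 Ω
Net reactance X = X_L − X_C = -6030 Ω
Z = 4630 − j6030 Ω
|Z| = √(4630² + 6030²) = 7600 Ω

7600 Ω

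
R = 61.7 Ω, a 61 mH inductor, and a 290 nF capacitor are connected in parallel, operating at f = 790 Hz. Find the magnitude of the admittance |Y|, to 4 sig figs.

16.31 mS

ω = 2πf = 4964 rad/s
X_L = ωL = 302.8 Ω
X_C = 1/(ωC) = 694.7 Ω
Parallel: admittances add. Y = 1/R + 1/(jωL) + jωC
Y = (0.01621 − j0.001863) S
|Y| = 0.01631 S → |Z| = 1/|Y| = 61.30 Ω, ∠Z = −∠Y = 6.558°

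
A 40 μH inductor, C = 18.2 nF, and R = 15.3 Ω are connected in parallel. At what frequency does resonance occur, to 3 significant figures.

187 kHz

ω₀ = 1/√(LC) = 1/√(4e-05 × 1.82e-08) = 1.172e+06 rad/s
f₀ = ω₀/(2π) = 187 kHz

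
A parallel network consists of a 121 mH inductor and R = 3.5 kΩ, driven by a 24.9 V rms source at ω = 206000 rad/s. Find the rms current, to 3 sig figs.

7.18 mA

X_L = ωL = 24900 Ω
Parallel: admittances add. Y = 1/R + 1/(jωL)
Y = (0.000286 − j4.01e-05) S
|Y| = 0.000289 S → |Z| = 1/|Y| = 3470 Ω, ∠Z = −∠Y = 7.99°
I = V/|Z| = 24.9/3470 = 7.18 mA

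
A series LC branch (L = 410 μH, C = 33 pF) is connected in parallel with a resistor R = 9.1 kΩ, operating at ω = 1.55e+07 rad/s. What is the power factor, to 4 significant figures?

X_L = ωL = 6355 Ω
X_C = 1/(ωC) = 1955 Ω
Branch 1: Z₁ = R = 9100 Ω
Branch 2 (series LC): Z₂ = j(X_L − X_C) = j4400 Ω
Parallel: Z = Z₁Z₂/(Z₁+Z₂), |Z| = 3961 Ω, ∠Z = 64.20°
cos φ = cos(64.20°) = 0.4353

0.4353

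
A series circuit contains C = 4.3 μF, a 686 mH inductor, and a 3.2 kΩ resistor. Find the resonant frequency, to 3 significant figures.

ω₀ = 1/√(LC) = 1/√(0.686 × 4.3e-06) = 582.2 rad/s
f₀ = ω₀/(2π) = 92.7 Hz

92.7 Hz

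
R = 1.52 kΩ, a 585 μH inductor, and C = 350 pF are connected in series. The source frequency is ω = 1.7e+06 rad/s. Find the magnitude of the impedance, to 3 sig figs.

1670 Ω

X_L = ωL = 994 Ω
X_C = 1/(ωC) = 1680 Ω
Net reactance X = X_L − X_C = -686 Ω
Z = 1520 − j686 Ω
|Z| = √(1520² + 686²) = 1670 Ω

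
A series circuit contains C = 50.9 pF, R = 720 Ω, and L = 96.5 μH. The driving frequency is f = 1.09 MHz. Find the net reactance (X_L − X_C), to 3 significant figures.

ω = 2πf = 6.849e+06 rad/s
X_L = ωL = 661 Ω
X_C = 1/(ωC) = 2870 Ω
X = 661 − 2870 = -2210 Ω

-2210 Ω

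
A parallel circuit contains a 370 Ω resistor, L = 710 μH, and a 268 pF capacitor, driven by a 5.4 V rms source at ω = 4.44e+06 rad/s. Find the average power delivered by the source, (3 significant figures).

X_L = ωL = 3150 Ω
X_C = 1/(ωC) = 840 Ω
Parallel: admittances add. Y = 1/R + 1/(jωL) + jωC
Y = (0.00270 + j0.000873) S
|Y| = 0.00284 S → |Z| = 1/|Y| = 352 Ω, ∠Z = −∠Y = -17.9°
I = V/|Z| = 15.3 mA
P = VI cos φ = 5.4 × 0.0153 × cos(-17.9°) = 78.8 mW

78.8 mW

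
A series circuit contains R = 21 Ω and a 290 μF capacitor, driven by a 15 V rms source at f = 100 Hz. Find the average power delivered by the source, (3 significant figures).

ω = 2πf = 628.3 rad/s
X_C = 1/(ωC) = 5.49 Ω
Z = 21.0 − j5.49 Ω
|Z| = √(21.0² + 5.49²) = 21.7 Ω
∠Z = arctan(-5.49/21.0) = -14.6°
I = V/|Z| = 691 mA
P = VI cos φ = 15 × 0.691 × cos(-14.6°) = 10.0 W

10.0 W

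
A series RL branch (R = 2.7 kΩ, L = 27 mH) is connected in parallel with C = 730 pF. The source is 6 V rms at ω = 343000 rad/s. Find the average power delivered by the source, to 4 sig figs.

1.045 mW

X_L = ωL = 9261 Ω
X_C = 1/(ωC) = 3994 Ω
Branch 1 (R+jX_L): Z₁ = 2700 + j9261 Ω, |Z₁| = 9647 Ω
Branch 2 (−jX_C): Z₂ = −j3994 Ω
Parallel: Z = Z₁Z₂/(Z₁+Z₂), |Z| = 6509 Ω, ∠Z = -79.11°
I = V/|Z| = 921.8 μA
P = VI cos φ = 6 × 0.0009218 × cos(-79.11°) = 1.045 mW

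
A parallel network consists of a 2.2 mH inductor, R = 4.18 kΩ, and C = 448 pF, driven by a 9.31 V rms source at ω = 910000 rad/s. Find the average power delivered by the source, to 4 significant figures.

20.74 mW

X_L = ωL = 2002 Ω
X_C = 1/(ωC) = 2453 Ω
Parallel: admittances add. Y = 1/R + 1/(jωL) + jωC
Y = (0.0002392 − j9.182e-05) S
|Y| = 0.0002563 S → |Z| = 1/|Y| = 3902 Ω, ∠Z = −∠Y = 21.00°
I = V/|Z| = 2.386 mA
P = VI cos φ = 9.31 × 0.002386 × cos(21.00°) = 20.74 mW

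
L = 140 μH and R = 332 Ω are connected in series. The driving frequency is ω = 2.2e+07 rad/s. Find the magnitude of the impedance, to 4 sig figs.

3098 Ω

X_L = ωL = 3080 Ω
Z = 332.0 + j3080 Ω
|Z| = √(332.0² + 3080²) = 3098 Ω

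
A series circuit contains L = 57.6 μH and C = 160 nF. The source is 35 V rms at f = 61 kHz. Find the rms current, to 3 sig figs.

6.07 A

ω = 2πf = 383300 rad/s
X_L = ωL = 22.1 Ω
X_C = 1/(ωC) = 16.3 Ω
Net reactance X = X_L − X_C = 5.77 Ω
Z = j5.77 Ω
|Z| = √(0² + 5.77²) = 5.77 Ω
I = V/|Z| = 35/5.77 = 6.07 A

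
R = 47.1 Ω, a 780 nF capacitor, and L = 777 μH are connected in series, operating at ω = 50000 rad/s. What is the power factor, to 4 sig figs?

X_L = ωL = 38.85 Ω
X_C = 1/(ωC) = 25.64 Ω
Net reactance X = X_L − X_C = 13.21 Ω
Z = 47.10 + j13.21 Ω
|Z| = √(47.10² + 13.21²) = 48.92 Ω
∠Z = arctan(13.21/47.10) = 15.67°
cos φ = cos(15.67°) = 0.9629

0.9629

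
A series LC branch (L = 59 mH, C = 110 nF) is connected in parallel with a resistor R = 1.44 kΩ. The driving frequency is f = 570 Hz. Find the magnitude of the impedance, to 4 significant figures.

1225 Ω

ω = 2πf = 3581 rad/s
X_L = ωL = 211.3 Ω
X_C = 1/(ωC) = 2538 Ω
Branch 1: Z₁ = R = 1440 Ω
Branch 2 (series LC): Z₂ = j(X_L − X_C) = −j2327 Ω
Parallel: Z = Z₁Z₂/(Z₁+Z₂), |Z| = 1225 Ω, ∠Z = -31.75°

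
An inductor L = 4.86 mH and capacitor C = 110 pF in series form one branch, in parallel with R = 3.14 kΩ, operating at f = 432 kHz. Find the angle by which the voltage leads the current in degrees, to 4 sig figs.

ω = 2πf = 2.714e+06 rad/s
X_L = ωL = 13190 Ω
X_C = 1/(ωC) = 3349 Ω
Branch 1: Z₁ = R = 3140 Ω
Branch 2 (series LC): Z₂ = j(X_L − X_C) = j9842 Ω
Parallel: Z = Z₁Z₂/(Z₁+Z₂), |Z| = 2991 Ω, ∠Z = 17.69°

17.69°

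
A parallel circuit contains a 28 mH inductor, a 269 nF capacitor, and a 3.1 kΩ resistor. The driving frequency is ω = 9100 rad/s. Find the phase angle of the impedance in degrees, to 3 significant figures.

X_L = ωL = 255 Ω
X_C = 1/(ωC) = 409 Ω
Parallel: admittances add. Y = 1/R + 1/(jωL) + jωC
Y = (0.000323 − j0.00148) S
|Y| = 0.00151 S → |Z| = 1/|Y| = 662 Ω, ∠Z = −∠Y = 77.7°

77.7°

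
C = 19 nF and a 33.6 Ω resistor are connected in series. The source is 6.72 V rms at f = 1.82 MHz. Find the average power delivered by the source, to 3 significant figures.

1.32 W

ω = 2πf = 1.144e+07 rad/s
X_C = 1/(ωC) = 4.60 Ω
Z = 33.6 − j4.60 Ω
|Z| = √(33.6² + 4.60²) = 33.9 Ω
∠Z = arctan(-4.60/33.6) = -7.80°
I = V/|Z| = 198 mA
P = VI cos φ = 6.72 × 0.198 × cos(-7.80°) = 1.32 W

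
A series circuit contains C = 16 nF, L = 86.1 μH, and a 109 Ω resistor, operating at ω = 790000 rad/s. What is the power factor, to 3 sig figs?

X_L = ωL = 68.0 Ω
X_C = 1/(ωC) = 79.1 Ω
Net reactance X = X_L − X_C = -11.1 Ω
Z = 109 − j11.1 Ω
|Z| = √(109² + 11.1²) = 110 Ω
∠Z = arctan(-11.1/109) = -5.81°
cos φ = cos(-5.81°) = 0.995

0.995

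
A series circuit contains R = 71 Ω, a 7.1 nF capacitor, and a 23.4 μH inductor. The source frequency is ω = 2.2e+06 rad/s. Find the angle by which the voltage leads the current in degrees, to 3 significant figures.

X_L = ωL = 51.5 Ω
X_C = 1/(ωC) = 64.0 Ω
Net reactance X = X_L − X_C = -12.5 Ω
Z = 71.0 − j12.5 Ω
|Z| = √(71.0² + 12.5²) = 72.1 Ω
∠Z = arctan(-12.5/71.0) = -10.0°

-10.0°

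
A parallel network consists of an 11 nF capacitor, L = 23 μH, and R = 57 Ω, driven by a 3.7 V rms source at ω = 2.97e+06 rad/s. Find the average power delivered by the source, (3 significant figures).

X_L = ωL = 68.3 Ω
X_C = 1/(ωC) = 30.6 Ω
Parallel: admittances add. Y = 1/R + 1/(jωL) + jωC
Y = (0.0175 + j0.0180) S
|Y| = 0.0252 S → |Z| = 1/|Y| = 39.7 Ω, ∠Z = −∠Y = -45.8°
I = V/|Z| = 93.1 mA
P = VI cos φ = 3.7 × 0.0931 × cos(-45.8°) = 240 mW

240 mW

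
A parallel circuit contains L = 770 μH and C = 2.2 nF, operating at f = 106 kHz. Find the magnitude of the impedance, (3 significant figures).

ω = 2πf = 666000 rad/s
X_L = ωL = 513 Ω
X_C = 1/(ωC) = 682 Ω
Parallel: admittances add. Y = 1/(jωL) + jωC
Y = (0 − j0.000485) S
|Y| = 0.000485 S → |Z| = 1/|Y| = 2060 Ω, ∠Z = −∠Y = 90.0°

2060 Ω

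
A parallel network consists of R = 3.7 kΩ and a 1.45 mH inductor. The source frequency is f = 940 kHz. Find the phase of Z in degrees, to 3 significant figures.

23.4°

ω = 2πf = 5.906e+06 rad/s
X_L = ωL = 8560 Ω
Parallel: admittances add. Y = 1/R + 1/(jωL)
Y = (0.000270 − j0.000117) S
|Y| = 0.000294 S → |Z| = 1/|Y| = 3400 Ω, ∠Z = −∠Y = 23.4°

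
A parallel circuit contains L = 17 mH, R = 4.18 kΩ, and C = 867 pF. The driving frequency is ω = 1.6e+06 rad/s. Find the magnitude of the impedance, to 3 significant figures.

X_L = ωL = 27200 Ω
X_C = 1/(ωC) = 721 Ω
Parallel: admittances add. Y = 1/R + 1/(jωL) + jωC
Y = (0.000239 + j0.00135) S
|Y| = 0.00137 S → |Z| = 1/|Y| = 729 Ω, ∠Z = −∠Y = -80.0°

729 Ω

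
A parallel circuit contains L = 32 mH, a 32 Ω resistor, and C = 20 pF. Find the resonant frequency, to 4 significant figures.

ω₀ = 1/√(LC) = 1/√(0.032 × 2e-11) = 1.25e+06 rad/s
f₀ = ω₀/(2π) = 198.9 kHz

198.9 kHz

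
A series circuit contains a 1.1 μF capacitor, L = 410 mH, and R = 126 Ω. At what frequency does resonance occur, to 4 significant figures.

ω₀ = 1/√(LC) = 1/√(0.41 × 1.1e-06) = 1489 rad/s
f₀ = ω₀/(2π) = 237.0 Hz

237.0 Hz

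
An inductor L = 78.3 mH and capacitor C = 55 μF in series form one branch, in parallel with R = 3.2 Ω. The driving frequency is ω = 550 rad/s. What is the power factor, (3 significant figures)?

X_L = ωL = 43.1 Ω
X_C = 1/(ωC) = 33.1 Ω
Branch 1: Z₁ = R = 3.20 Ω
Branch 2 (series LC): Z₂ = j(X_L − X_C) = j10.0 Ω
Parallel: Z = Z₁Z₂/(Z₁+Z₂), |Z| = 3.05 Ω, ∠Z = 17.7°
cos φ = cos(17.7°) = 0.952

0.952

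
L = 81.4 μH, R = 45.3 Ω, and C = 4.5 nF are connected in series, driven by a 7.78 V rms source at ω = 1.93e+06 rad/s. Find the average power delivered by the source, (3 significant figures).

X_L = ωL = 157 Ω
X_C = 1/(ωC) = 115 Ω
Net reactance X = X_L − X_C = 42.0 Ω
Z = 45.3 + j42.0 Ω
|Z| = √(45.3² + 42.0²) = 61.7 Ω
∠Z = arctan(42.0/45.3) = 42.8°
I = V/|Z| = 126 mA
P = VI cos φ = 7.78 × 0.126 × cos(42.8°) = 719 mW

719 mW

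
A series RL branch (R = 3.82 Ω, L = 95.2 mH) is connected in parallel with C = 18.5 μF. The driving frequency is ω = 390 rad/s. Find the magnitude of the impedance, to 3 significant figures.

50.9 Ω

X_L = ωL = 37.1 Ω
X_C = 1/(ωC) = 139 Ω
Branch 1 (R+jX_L): Z₁ = 3.82 + j37.1 Ω, |Z₁| = 37.3 Ω
Branch 2 (−jX_C): Z₂ = −j139 Ω
Parallel: Z = Z₁Z₂/(Z₁+Z₂), |Z| = 50.9 Ω, ∠Z = 82.0°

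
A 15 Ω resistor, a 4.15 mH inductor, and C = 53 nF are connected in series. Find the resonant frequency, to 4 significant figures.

ω₀ = 1/√(LC) = 1/√(0.00415 × 5.3e-08) = 67430 rad/s
f₀ = ω₀/(2π) = 10.73 kHz

10.73 kHz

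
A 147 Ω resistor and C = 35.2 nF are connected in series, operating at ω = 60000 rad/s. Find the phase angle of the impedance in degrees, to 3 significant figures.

-72.8°

X_C = 1/(ωC) = 473 Ω
Z = 147 − j473 Ω
|Z| = √(147² + 473²) = 496 Ω
∠Z = arctan(-473/147) = -72.8°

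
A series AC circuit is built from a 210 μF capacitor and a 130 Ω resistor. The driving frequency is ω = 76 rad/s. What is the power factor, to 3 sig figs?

X_C = 1/(ωC) = 62.7 Ω
Z = 130 − j62.7 Ω
|Z| = √(130² + 62.7²) = 144 Ω
∠Z = arctan(-62.7/130) = -25.7°
cos φ = cos(-25.7°) = 0.901

0.901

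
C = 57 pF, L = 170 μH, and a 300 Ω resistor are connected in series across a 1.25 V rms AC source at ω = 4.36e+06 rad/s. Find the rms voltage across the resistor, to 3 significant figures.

X_L = ωL = 741 Ω
X_C = 1/(ωC) = 4020 Ω
Net reactance X = X_L − X_C = -3280 Ω
Z = 300 − j3280 Ω
|Z| = √(300² + 3280²) = 3300 Ω
I = V/|Z| = 379 μA
V_R = I·|Z_R| = 0.000379 × 300 = 0.114 V

0.114 V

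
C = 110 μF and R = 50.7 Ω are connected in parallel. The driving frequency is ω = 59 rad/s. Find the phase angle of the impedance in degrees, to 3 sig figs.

X_C = 1/(ωC) = 154 Ω
Parallel: admittances add. Y = 1/R + jωC
Y = (0.0197 + j0.00649) S
|Y| = 0.0208 S → |Z| = 1/|Y| = 48.2 Ω, ∠Z = −∠Y = -18.2°

-18.2°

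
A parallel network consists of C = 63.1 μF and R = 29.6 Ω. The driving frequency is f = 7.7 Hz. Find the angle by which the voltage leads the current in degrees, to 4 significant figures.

ω = 2πf = 48.38 rad/s
X_C = 1/(ωC) = 327.6 Ω
Parallel: admittances add. Y = 1/R + jωC
Y = (0.03378 + j0.003053) S
|Y| = 0.03392 S → |Z| = 1/|Y| = 29.48 Ω, ∠Z = −∠Y = -5.163°

-5.163°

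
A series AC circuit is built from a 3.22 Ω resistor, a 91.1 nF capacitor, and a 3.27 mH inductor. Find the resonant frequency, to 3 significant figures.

9.22 kHz

ω₀ = 1/√(LC) = 1/√(0.00327 × 9.11e-08) = 57940 rad/s
f₀ = ω₀/(2π) = 9.22 kHz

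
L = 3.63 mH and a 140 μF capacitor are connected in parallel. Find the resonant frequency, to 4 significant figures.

ω₀ = 1/√(LC) = 1/√(0.00363 × 0.00014) = 1403 rad/s
f₀ = ω₀/(2π) = 223.3 Hz

223.3 Hz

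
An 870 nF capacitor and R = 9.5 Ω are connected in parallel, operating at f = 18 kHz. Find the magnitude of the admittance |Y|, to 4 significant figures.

ω = 2πf = 113100 rad/s
X_C = 1/(ωC) = 10.16 Ω
Parallel: admittances add. Y = 1/R + jωC
Y = (0.1053 + j0.09839) S
|Y| = 0.1441 S → |Z| = 1/|Y| = 6.940 Ω, ∠Z = −∠Y = -43.07°

144.1 mS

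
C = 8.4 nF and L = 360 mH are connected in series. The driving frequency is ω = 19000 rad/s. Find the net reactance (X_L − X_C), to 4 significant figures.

574.3 Ω

X_L = ωL = 6840 Ω
X_C = 1/(ωC) = 6266 Ω
X = 6840 − 6266 = 574.3 Ω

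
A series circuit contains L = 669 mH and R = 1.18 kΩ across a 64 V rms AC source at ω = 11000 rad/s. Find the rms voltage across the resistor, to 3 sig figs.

10.1 V

X_L = ωL = 7360 Ω
Z = 1180 + j7360 Ω
|Z| = √(1180² + 7360²) = 7450 Ω
I = V/|Z| = 8.59 mA
V_R = I·|Z_R| = 0.00859 × 1180 = 10.1 V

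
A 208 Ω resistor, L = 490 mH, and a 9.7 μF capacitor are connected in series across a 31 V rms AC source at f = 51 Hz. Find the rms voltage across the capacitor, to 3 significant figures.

37.6 V

ω = 2πf = 320.4 rad/s
X_L = ωL = 157 Ω
X_C = 1/(ωC) = 322 Ω
Net reactance X = X_L − X_C = -165 Ω
Z = 208 − j165 Ω
|Z| = √(208² + 165²) = 265 Ω
I = V/|Z| = 117 mA
V_C = I·|Z_C| = 0.117 × 322 = 37.6 V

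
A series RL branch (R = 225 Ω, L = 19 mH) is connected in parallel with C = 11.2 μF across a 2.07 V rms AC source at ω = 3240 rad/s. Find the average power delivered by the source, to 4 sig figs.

17.72 mW

X_L = ωL = 61.56 Ω
X_C = 1/(ωC) = 27.56 Ω
Branch 1 (R+jX_L): Z₁ = 225.0 + j61.56 Ω, |Z₁| = 233.3 Ω
Branch 2 (−jX_C): Z₂ = −j27.56 Ω
Parallel: Z = Z₁Z₂/(Z₁+Z₂), |Z| = 28.25 Ω, ∠Z = -83.29°
I = V/|Z| = 73.28 mA
P = VI cos φ = 2.07 × 0.07328 × cos(-83.29°) = 17.72 mW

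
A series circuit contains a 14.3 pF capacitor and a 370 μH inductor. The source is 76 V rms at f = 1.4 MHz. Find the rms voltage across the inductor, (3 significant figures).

ω = 2πf = 8.796e+06 rad/s
X_L = ωL = 3250 Ω
X_C = 1/(ωC) = 7950 Ω
Net reactance X = X_L − X_C = -4700 Ω
Z = − j4700 Ω
|Z| = √(0² + 4700²) = 4700 Ω
I = V/|Z| = 16.2 mA
V_L = I·|Z_L| = 0.0162 × 3250 = 52.7 V

52.7 V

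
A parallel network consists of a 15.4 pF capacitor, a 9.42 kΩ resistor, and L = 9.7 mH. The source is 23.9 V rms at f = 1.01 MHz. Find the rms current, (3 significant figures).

3.20 mA

ω = 2πf = 6.346e+06 rad/s
X_L = ωL = 61600 Ω
X_C = 1/(ωC) = 10200 Ω
Parallel: admittances add. Y = 1/R + 1/(jωL) + jωC
Y = (0.000106 + j8.15e-05) S
|Y| = 0.000134 S → |Z| = 1/|Y| = 7470 Ω, ∠Z = −∠Y = -37.5°
I = V/|Z| = 23.9/7470 = 3.20 mA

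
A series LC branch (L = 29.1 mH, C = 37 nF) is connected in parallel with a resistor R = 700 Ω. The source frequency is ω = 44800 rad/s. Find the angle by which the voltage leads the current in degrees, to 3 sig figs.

45.0°

X_L = ωL = 1300 Ω
X_C = 1/(ωC) = 603 Ω
Branch 1: Z₁ = R = 700 Ω
Branch 2 (series LC): Z₂ = j(X_L − X_C) = j700 Ω
Parallel: Z = Z₁Z₂/(Z₁+Z₂), |Z| = 495 Ω, ∠Z = 45.0°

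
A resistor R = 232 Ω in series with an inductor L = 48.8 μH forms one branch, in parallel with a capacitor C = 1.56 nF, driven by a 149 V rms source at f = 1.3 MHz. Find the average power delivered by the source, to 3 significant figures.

24.2 W

ω = 2πf = 8.168e+06 rad/s
X_L = ωL = 399 Ω
X_C = 1/(ωC) = 78.5 Ω
Branch 1 (R+jX_L): Z₁ = 232 + j399 Ω, |Z₁| = 461 Ω
Branch 2 (−jX_C): Z₂ = −j78.5 Ω
Parallel: Z = Z₁Z₂/(Z₁+Z₂), |Z| = 91.6 Ω, ∠Z = -84.3°
I = V/|Z| = 1.63 A
P = VI cos φ = 149 × 1.63 × cos(-84.3°) = 24.2 W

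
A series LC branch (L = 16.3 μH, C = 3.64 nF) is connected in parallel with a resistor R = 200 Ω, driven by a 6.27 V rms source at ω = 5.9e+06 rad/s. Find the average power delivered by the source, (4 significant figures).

X_L = ωL = 96.17 Ω
X_C = 1/(ωC) = 46.56 Ω
Branch 1: Z₁ = R = 200.0 Ω
Branch 2 (series LC): Z₂ = j(X_L − X_C) = j49.61 Ω
Parallel: Z = Z₁Z₂/(Z₁+Z₂), |Z| = 48.15 Ω, ∠Z = 76.07°
I = V/|Z| = 130.2 mA
P = VI cos φ = 6.27 × 0.1302 × cos(76.07°) = 196.6 mW

196.6 mW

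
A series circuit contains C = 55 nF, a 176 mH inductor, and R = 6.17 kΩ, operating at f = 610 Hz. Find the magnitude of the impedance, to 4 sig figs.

7391 Ω

ω = 2πf = 3833 rad/s
X_L = ωL = 674.6 Ω
X_C = 1/(ωC) = 4744 Ω
Net reactance X = X_L − X_C = -4069 Ω
Z = 6170 − j4069 Ω
|Z| = √(6170² + 4069²) = 7391 Ω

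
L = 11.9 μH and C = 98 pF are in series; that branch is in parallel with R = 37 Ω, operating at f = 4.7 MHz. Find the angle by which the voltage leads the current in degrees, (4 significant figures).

ω = 2πf = 2.953e+07 rad/s
X_L = ωL = 351.4 Ω
X_C = 1/(ωC) = 345.5 Ω
Branch 1: Z₁ = R = 37.00 Ω
Branch 2 (series LC): Z₂ = j(X_L − X_C) = j5.880 Ω
Parallel: Z = Z₁Z₂/(Z₁+Z₂), |Z| = 5.807 Ω, ∠Z = 80.97°

80.97°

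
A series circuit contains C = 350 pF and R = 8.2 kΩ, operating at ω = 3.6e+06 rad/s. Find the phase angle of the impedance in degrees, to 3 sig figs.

-5.53°

X_C = 1/(ωC) = 794 Ω
Z = 8200 − j794 Ω
|Z| = √(8200² + 794²) = 8240 Ω
∠Z = arctan(-794/8200) = -5.53°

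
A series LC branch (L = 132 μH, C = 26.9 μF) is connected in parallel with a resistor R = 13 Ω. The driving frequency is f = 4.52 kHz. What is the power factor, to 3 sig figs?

ω = 2πf = 28400 rad/s
X_L = ωL = 3.75 Ω
X_C = 1/(ωC) = 1.31 Ω
Branch 1: Z₁ = R = 13.0 Ω
Branch 2 (series LC): Z₂ = j(X_L − X_C) = j2.44 Ω
Parallel: Z = Z₁Z₂/(Z₁+Z₂), |Z| = 2.40 Ω, ∠Z = 79.4°
cos φ = cos(79.4°) = 0.184

0.184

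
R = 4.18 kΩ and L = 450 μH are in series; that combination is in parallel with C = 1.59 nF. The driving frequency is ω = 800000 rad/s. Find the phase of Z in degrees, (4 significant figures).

-79.26°

X_L = ωL = 360.0 Ω
X_C = 1/(ωC) = 786.2 Ω
Branch 1 (R+jX_L): Z₁ = 4180 + j360.0 Ω, |Z₁| = 4195 Ω
Branch 2 (−jX_C): Z₂ = −j786.2 Ω
Parallel: Z = Z₁Z₂/(Z₁+Z₂), |Z| = 785.0 Ω, ∠Z = -79.26°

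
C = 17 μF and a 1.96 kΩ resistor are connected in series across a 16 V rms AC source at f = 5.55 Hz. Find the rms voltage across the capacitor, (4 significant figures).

10.44 V

ω = 2πf = 34.87 rad/s
X_C = 1/(ωC) = 1687 Ω
Z = 1960 − j1687 Ω
|Z| = √(1960² + 1687²) = 2586 Ω
I = V/|Z| = 6.187 mA
V_C = I·|Z_C| = 0.006187 × 1687 = 10.44 V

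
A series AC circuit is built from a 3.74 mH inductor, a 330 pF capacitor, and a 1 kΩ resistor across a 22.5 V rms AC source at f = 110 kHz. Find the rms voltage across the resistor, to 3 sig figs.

ω = 2πf = 691200 rad/s
X_L = ωL = 2580 Ω
X_C = 1/(ωC) = 4380 Ω
Net reactance X = X_L − X_C = -1800 Ω
Z = 1000 − j1800 Ω
|Z| = √(1000² + 1800²) = 2060 Ω
I = V/|Z| = 10.9 mA
V_R = I·|Z_R| = 0.0109 × 1000 = 10.9 V

10.9 V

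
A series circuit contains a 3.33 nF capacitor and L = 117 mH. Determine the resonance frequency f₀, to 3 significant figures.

8.06 kHz

ω₀ = 1/√(LC) = 1/√(0.117 × 3.33e-09) = 50660 rad/s
f₀ = ω₀/(2π) = 8.06 kHz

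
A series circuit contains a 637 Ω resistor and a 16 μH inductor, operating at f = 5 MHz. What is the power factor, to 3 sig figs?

ω = 2πf = 3.142e+07 rad/s
X_L = ωL = 503 Ω
Z = 637 + j503 Ω
|Z| = √(637² + 503²) = 811 Ω
∠Z = arctan(503/637) = 38.3°
cos φ = cos(38.3°) = 0.785

0.785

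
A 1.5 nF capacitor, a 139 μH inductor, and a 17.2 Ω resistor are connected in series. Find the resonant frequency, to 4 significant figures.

348.6 kHz

ω₀ = 1/√(LC) = 1/√(0.000139 × 1.5e-09) = 2.19e+06 rad/s
f₀ = ω₀/(2π) = 348.6 kHz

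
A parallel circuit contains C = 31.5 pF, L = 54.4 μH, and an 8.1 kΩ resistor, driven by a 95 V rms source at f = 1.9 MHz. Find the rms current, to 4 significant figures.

ω = 2πf = 1.194e+07 rad/s
X_L = ωL = 649.4 Ω
X_C = 1/(ωC) = 2659 Ω
Parallel: admittances add. Y = 1/R + 1/(jωL) + jωC
Y = (0.0001235 − j0.001164) S
|Y| = 0.001170 S → |Z| = 1/|Y| = 854.5 Ω, ∠Z = −∠Y = 83.94°
I = V/|Z| = 95/854.5 = 111.2 mA

111.2 mA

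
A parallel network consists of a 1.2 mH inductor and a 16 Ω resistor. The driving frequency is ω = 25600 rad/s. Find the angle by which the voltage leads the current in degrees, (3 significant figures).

X_L = ωL = 30.7 Ω
Parallel: admittances add. Y = 1/R + 1/(jωL)
Y = (0.0625 − j0.0326) S
|Y| = 0.0705 S → |Z| = 1/|Y| = 14.2 Ω, ∠Z = −∠Y = 27.5°

27.5°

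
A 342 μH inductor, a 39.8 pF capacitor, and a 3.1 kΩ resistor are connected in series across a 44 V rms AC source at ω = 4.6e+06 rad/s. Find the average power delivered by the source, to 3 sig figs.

X_L = ωL = 1570 Ω
X_C = 1/(ωC) = 5460 Ω
Net reactance X = X_L − X_C = -3890 Ω
Z = 3100 − j3890 Ω
|Z| = √(3100² + 3890²) = 4970 Ω
∠Z = arctan(-3890/3100) = -51.4°
I = V/|Z| = 8.85 mA
P = VI cos φ = 44 × 0.00885 × cos(-51.4°) = 243 mW

243 mW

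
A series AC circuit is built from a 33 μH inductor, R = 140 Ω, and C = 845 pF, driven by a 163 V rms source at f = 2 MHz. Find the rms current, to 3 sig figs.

466 mA

ω = 2πf = 1.257e+07 rad/s
X_L = ωL = 415 Ω
X_C = 1/(ωC) = 94.2 Ω
Net reactance X = X_L − X_C = 321 Ω
Z = 140 + j321 Ω
|Z| = √(140² + 321²) = 350 Ω
I = V/|Z| = 163/350 = 466 mA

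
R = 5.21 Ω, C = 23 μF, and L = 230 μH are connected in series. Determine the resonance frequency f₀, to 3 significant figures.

ω₀ = 1/√(LC) = 1/√(0.00023 × 2.3e-05) = 13750 rad/s
f₀ = ω₀/(2π) = 2.19 kHz

2.19 kHz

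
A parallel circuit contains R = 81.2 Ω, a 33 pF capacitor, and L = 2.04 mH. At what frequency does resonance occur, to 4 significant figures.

613.4 kHz

ω₀ = 1/√(LC) = 1/√(0.00204 × 3.3e-11) = 3.854e+06 rad/s
f₀ = ω₀/(2π) = 613.4 kHz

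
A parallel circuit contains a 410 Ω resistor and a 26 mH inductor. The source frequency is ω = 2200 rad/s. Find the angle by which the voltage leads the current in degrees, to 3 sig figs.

X_L = ωL = 57.2 Ω
Parallel: admittances add. Y = 1/R + 1/(jωL)
Y = (0.00244 − j0.0175) S
|Y| = 0.0177 S → |Z| = 1/|Y| = 56.7 Ω, ∠Z = −∠Y = 82.1°

82.1°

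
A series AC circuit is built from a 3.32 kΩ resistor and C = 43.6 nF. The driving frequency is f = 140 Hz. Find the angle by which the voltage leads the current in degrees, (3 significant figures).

ω = 2πf = 879.6 rad/s
X_C = 1/(ωC) = 26100 Ω
Z = 3320 − j26100 Ω
|Z| = √(3320² + 26100²) = 26300 Ω
∠Z = arctan(-26100/3320) = -82.7°

-82.7°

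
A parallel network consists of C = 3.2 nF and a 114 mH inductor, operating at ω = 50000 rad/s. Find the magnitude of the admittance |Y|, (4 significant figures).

15.44 μS

X_L = ωL = 5700 Ω
X_C = 1/(ωC) = 6250 Ω
Parallel: admittances add. Y = 1/(jωL) + jωC
Y = (0 − j1.544e-05) S
|Y| = 1.544e-05 S → |Z| = 1/|Y| = 64770 Ω, ∠Z = −∠Y = 90.00°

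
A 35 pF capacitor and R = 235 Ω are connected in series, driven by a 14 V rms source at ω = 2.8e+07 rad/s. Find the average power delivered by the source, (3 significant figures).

X_C = 1/(ωC) = 1020 Ω
Z = 235 − j1020 Ω
|Z| = √(235² + 1020²) = 1050 Ω
∠Z = arctan(-1020/235) = -77.0°
I = V/|Z| = 13.4 mA
P = VI cos φ = 14 × 0.0134 × cos(-77.0°) = 42.0 mW

42.0 mW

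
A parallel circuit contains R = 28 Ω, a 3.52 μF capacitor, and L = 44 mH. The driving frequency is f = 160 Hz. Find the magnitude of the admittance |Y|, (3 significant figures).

40.5 mS

ω = 2πf = 1005 rad/s
X_L = ωL = 44.2 Ω
X_C = 1/(ωC) = 283 Ω
Parallel: admittances add. Y = 1/R + 1/(jωL) + jωC
Y = (0.0357 − j0.0191) S
|Y| = 0.0405 S → |Z| = 1/|Y| = 24.7 Ω, ∠Z = −∠Y = 28.1°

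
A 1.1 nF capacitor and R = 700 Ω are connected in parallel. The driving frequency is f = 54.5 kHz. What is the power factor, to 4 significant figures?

0.9670

ω = 2πf = 342400 rad/s
X_C = 1/(ωC) = 2655 Ω
Parallel: admittances add. Y = 1/R + jωC
Y = (0.001429 + j0.0003767) S
|Y| = 0.001477 S → |Z| = 1/|Y| = 676.9 Ω, ∠Z = −∠Y = -14.77°
cos φ = cos(-14.77°) = 0.9670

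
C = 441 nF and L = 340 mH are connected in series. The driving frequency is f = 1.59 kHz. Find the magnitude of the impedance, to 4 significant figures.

ω = 2πf = 9990 rad/s
X_L = ωL = 3397 Ω
X_C = 1/(ωC) = 227.0 Ω
Net reactance X = X_L − X_C = 3170 Ω
Z = j3170 Ω
|Z| = √(0² + 3170²) = 3170 Ω

3170 Ω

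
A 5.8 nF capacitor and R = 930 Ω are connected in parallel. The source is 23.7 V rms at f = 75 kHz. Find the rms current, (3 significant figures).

ω = 2πf = 471200 rad/s
X_C = 1/(ωC) = 366 Ω
Parallel: admittances add. Y = 1/R + jωC
Y = (0.00108 + j0.00273) S
|Y| = 0.00294 S → |Z| = 1/|Y| = 340 Ω, ∠Z = −∠Y = -68.5°
I = V/|Z| = 23.7/340 = 69.6 mA

69.6 mA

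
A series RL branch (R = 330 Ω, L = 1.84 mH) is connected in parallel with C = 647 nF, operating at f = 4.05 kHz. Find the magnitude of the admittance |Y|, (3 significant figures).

16.3 mS

ω = 2πf = 25450 rad/s
X_L = ωL = 46.8 Ω
X_C = 1/(ωC) = 60.7 Ω
Branch 1 (R+jX_L): Z₁ = 330 + j46.8 Ω, |Z₁| = 333 Ω
Branch 2 (−jX_C): Z₂ = −j60.7 Ω
Parallel: Z = Z₁Z₂/(Z₁+Z₂), |Z| = 61.3 Ω, ∠Z = -79.5°
|Y| = 1/|Z| = 16.3 mS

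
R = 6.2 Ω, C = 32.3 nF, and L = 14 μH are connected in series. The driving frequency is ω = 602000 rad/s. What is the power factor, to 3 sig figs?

0.143

X_L = ωL = 8.43 Ω
X_C = 1/(ωC) = 51.4 Ω
Net reactance X = X_L − X_C = -43.0 Ω
Z = 6.20 − j43.0 Ω
|Z| = √(6.20² + 43.0²) = 43.4 Ω
∠Z = arctan(-43.0/6.20) = -81.8°
cos φ = cos(-81.8°) = 0.143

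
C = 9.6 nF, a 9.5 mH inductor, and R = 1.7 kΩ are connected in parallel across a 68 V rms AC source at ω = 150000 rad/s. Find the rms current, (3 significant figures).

X_L = ωL = 1420 Ω
X_C = 1/(ωC) = 694 Ω
Parallel: admittances add. Y = 1/R + 1/(jωL) + jωC
Y = (0.000588 + j0.000738) S
|Y| = 0.000944 S → |Z| = 1/|Y| = 1060 Ω, ∠Z = −∠Y = -51.5°
I = V/|Z| = 68/1060 = 64.2 mA

64.2 mA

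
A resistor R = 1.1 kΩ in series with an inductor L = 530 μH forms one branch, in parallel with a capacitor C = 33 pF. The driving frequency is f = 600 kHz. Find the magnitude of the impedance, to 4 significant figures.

2986 Ω

ω = 2πf = 3.77e+06 rad/s
X_L = ωL = 1998 Ω
X_C = 1/(ωC) = 8038 Ω
Branch 1 (R+jX_L): Z₁ = 1100 + j1998 Ω, |Z₁| = 2281 Ω
Branch 2 (−jX_C): Z₂ = −j8038 Ω
Parallel: Z = Z₁Z₂/(Z₁+Z₂), |Z| = 2986 Ω, ∠Z = 50.84°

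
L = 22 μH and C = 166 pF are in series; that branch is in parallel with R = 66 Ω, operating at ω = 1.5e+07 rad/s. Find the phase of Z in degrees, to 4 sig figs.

X_L = ωL = 330.0 Ω
X_C = 1/(ωC) = 401.6 Ω
Branch 1: Z₁ = R = 66.00 Ω
Branch 2 (series LC): Z₂ = j(X_L − X_C) = −j71.61 Ω
Parallel: Z = Z₁Z₂/(Z₁+Z₂), |Z| = 48.53 Ω, ∠Z = -42.67°

-42.67°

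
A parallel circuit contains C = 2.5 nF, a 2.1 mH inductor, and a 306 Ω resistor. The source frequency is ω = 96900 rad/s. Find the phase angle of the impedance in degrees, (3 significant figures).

X_L = ωL = 203 Ω
X_C = 1/(ωC) = 4130 Ω
Parallel: admittances add. Y = 1/R + 1/(jωL) + jωC
Y = (0.00327 − j0.00467) S
|Y| = 0.00570 S → |Z| = 1/|Y| = 175 Ω, ∠Z = −∠Y = 55.0°

55.0°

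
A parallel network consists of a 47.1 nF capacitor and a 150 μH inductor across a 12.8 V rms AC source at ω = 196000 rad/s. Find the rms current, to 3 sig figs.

317 mA

X_L = ωL = 29.4 Ω
X_C = 1/(ωC) = 108 Ω
Parallel: admittances add. Y = 1/(jωL) + jωC
Y = (0 − j0.0248) S
|Y| = 0.0248 S → |Z| = 1/|Y| = 40.4 Ω, ∠Z = −∠Y = 90.0°
I = V/|Z| = 12.8/40.4 = 317 mA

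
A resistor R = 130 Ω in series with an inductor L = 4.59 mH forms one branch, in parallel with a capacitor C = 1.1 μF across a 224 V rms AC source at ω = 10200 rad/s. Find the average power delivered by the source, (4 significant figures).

341.7 W

X_L = ωL = 46.82 Ω
X_C = 1/(ωC) = 89.13 Ω
Branch 1 (R+jX_L): Z₁ = 130.0 + j46.82 Ω, |Z₁| = 138.2 Ω
Branch 2 (−jX_C): Z₂ = −j89.13 Ω
Parallel: Z = Z₁Z₂/(Z₁+Z₂), |Z| = 90.08 Ω, ∠Z = -52.17°
I = V/|Z| = 2.487 A
P = VI cos φ = 224 × 2.487 × cos(-52.17°) = 341.7 W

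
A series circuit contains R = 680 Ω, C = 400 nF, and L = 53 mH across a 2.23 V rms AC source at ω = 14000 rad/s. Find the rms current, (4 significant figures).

2.525 mA

X_L = ωL = 742.0 Ω
X_C = 1/(ωC) = 178.6 Ω
Net reactance X = X_L − X_C = 563.4 Ω
Z = 680.0 + j563.4 Ω
|Z| = √(680.0² + 563.4²) = 883.1 Ω
I = V/|Z| = 2.23/883.1 = 2.525 mA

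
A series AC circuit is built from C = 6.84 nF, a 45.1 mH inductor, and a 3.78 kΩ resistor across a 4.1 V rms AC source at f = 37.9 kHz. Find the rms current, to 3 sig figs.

379 μA

ω = 2πf = 238100 rad/s
X_L = ωL = 10700 Ω
X_C = 1/(ωC) = 614 Ω
Net reactance X = X_L − X_C = 10100 Ω
Z = 3780 + j10100 Ω
|Z| = √(3780² + 10100²) = 10800 Ω
I = V/|Z| = 4.1/10800 = 379 μA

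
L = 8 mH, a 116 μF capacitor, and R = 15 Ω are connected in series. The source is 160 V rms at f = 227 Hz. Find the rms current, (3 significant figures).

ω = 2πf = 1426 rad/s
X_L = ωL = 11.4 Ω
X_C = 1/(ωC) = 6.04 Ω
Net reactance X = X_L − X_C = 5.37 Ω
Z = 15.0 + j5.37 Ω
|Z| = √(15.0² + 5.37²) = 15.9 Ω
I = V/|Z| = 160/15.9 = 10.0 A

10.0 A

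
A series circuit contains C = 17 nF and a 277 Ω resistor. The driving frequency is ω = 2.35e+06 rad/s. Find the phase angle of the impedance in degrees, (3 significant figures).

X_C = 1/(ωC) = 25.0 Ω
Z = 277 − j25.0 Ω
|Z| = √(277² + 25.0²) = 278 Ω
∠Z = arctan(-25.0/277) = -5.16°

-5.16°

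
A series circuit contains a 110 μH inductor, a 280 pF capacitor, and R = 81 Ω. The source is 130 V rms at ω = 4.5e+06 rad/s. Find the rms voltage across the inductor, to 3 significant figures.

208 V

X_L = ωL = 495 Ω
X_C = 1/(ωC) = 794 Ω
Net reactance X = X_L − X_C = -299 Ω
Z = 81.0 − j299 Ω
|Z| = √(81.0² + 299²) = 309 Ω
I = V/|Z| = 420 mA
V_L = I·|Z_L| = 0.420 × 495 = 208 V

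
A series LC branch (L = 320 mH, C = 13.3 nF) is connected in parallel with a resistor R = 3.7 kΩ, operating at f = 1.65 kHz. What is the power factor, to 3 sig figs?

0.729

ω = 2πf = 10370 rad/s
X_L = ωL = 3320 Ω
X_C = 1/(ωC) = 7250 Ω
Branch 1: Z₁ = R = 3700 Ω
Branch 2 (series LC): Z₂ = j(X_L − X_C) = −j3930 Ω
Parallel: Z = Z₁Z₂/(Z₁+Z₂), |Z| = 2700 Ω, ∠Z = -43.2°
cos φ = cos(-43.2°) = 0.729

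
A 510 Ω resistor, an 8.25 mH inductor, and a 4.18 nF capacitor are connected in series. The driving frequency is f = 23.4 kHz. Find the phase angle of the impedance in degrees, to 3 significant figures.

-39.1°

ω = 2πf = 147000 rad/s
X_L = ωL = 1210 Ω
X_C = 1/(ωC) = 1630 Ω
Net reactance X = X_L − X_C = -414 Ω
Z = 510 − j414 Ω
|Z| = √(510² + 414²) = 657 Ω
∠Z = arctan(-414/510) = -39.1°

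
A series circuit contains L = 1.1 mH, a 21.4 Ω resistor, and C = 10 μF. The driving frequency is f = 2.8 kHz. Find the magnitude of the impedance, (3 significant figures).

ω = 2πf = 17590 rad/s
X_L = ωL = 19.4 Ω
X_C = 1/(ωC) = 5.68 Ω
Net reactance X = X_L − X_C = 13.7 Ω
Z = 21.4 + j13.7 Ω
|Z| = √(21.4² + 13.7²) = 25.4 Ω

25.4 Ω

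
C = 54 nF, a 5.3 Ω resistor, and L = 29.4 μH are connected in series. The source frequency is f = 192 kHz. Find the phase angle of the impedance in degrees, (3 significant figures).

ω = 2πf = 1.206e+06 rad/s
X_L = ωL = 35.5 Ω
X_C = 1/(ωC) = 15.4 Ω
Net reactance X = X_L − X_C = 20.1 Ω
Z = 5.30 + j20.1 Ω
|Z| = √(5.30² + 20.1²) = 20.8 Ω
∠Z = arctan(20.1/5.30) = 75.2°

75.2°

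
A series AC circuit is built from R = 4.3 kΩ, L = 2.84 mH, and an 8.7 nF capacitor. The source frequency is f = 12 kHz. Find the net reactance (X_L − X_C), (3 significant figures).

-1310 Ω

ω = 2πf = 75400 rad/s
X_L = ωL = 214 Ω
X_C = 1/(ωC) = 1520 Ω
X = 214 − 1520 = -1310 Ω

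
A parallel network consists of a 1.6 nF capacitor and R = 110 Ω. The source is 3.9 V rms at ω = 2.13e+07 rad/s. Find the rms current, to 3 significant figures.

X_C = 1/(ωC) = 29.3 Ω
Parallel: admittances add. Y = 1/R + jωC
Y = (0.00909 + j0.0341) S
|Y| = 0.0353 S → |Z| = 1/|Y| = 28.4 Ω, ∠Z = −∠Y = -75.1°
I = V/|Z| = 3.9/28.4 = 138 mA

138 mA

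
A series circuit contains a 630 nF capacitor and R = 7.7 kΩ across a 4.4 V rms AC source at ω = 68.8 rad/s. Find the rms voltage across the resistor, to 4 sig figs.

X_C = 1/(ωC) = 23070 Ω
Z = 7700 − j23070 Ω
|Z| = √(7700² + 23070²) = 24320 Ω
I = V/|Z| = 180.9 μA
V_R = I·|Z_R| = 0.0001809 × 7700 = 1.393 V

1.393 V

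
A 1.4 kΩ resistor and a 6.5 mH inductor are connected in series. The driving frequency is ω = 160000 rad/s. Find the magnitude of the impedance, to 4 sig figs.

1744 Ω

X_L = ωL = 1040 Ω
Z = 1400 + j1040 Ω
|Z| = √(1400² + 1040²) = 1744 Ω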